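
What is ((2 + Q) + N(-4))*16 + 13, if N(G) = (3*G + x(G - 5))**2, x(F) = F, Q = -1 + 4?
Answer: 7149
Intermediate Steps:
Q = 3
N(G) = (-5 + 4*G)**2 (N(G) = (3*G + (G - 5))**2 = (3*G + (-5 + G))**2 = (-5 + 4*G)**2)
((2 + Q) + N(-4))*16 + 13 = ((2 + 3) + (-5 + 4*(-4))**2)*16 + 13 = (5 + (-5 - 16)**2)*16 + 13 = (5 + (-21)**2)*16 + 13 = (5 + 441)*16 + 13 = 446*16 + 13 = 7136 + 13 = 7149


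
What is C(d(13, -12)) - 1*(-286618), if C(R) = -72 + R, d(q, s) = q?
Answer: 286559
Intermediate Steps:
C(d(13, -12)) - 1*(-286618) = (-72 + 13) - 1*(-286618) = -59 + 286618 = 286559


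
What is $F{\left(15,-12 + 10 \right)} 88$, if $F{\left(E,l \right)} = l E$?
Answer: $-2640$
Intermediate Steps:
$F{\left(E,l \right)} = E l$
$F{\left(15,-12 + 10 \right)} 88 = 15 \left(-12 + 10\right) 88 = 15 \left(-2\right) 88 = \left(-30\right) 88 = -2640$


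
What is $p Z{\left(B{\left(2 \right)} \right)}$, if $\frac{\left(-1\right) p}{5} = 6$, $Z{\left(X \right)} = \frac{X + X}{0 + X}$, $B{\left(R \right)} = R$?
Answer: $-60$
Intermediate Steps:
$Z{\left(X \right)} = 2$ ($Z{\left(X \right)} = \frac{2 X}{X} = 2$)
$p = -30$ ($p = \left(-5\right) 6 = -30$)
$p Z{\left(B{\left(2 \right)} \right)} = \left(-30\right) 2 = -60$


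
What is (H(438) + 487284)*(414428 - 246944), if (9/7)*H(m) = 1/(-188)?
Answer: 11507330459597/141 ≈ 8.1612e+10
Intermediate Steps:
H(m) = -7/1692 (H(m) = (7/9)/(-188) = (7/9)*(-1/188) = -7/1692)
(H(438) + 487284)*(414428 - 246944) = (-7/1692 + 487284)*(414428 - 246944) = (824484521/1692)*167484 = 11507330459597/141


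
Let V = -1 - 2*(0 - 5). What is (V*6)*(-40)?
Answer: -2160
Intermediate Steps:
V = 9 (V = -1 - 2*(-5) = -1 + 10 = 9)
(V*6)*(-40) = (9*6)*(-40) = 54*(-40) = -2160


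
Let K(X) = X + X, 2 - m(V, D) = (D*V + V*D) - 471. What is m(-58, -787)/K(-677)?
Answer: 90819/1354 ≈ 67.075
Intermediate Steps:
m(V, D) = 473 - 2*D*V (m(V, D) = 2 - ((D*V + V*D) - 471) = 2 - ((D*V + D*V) - 471) = 2 - (2*D*V - 471) = 2 - (-471 + 2*D*V) = 2 + (471 - 2*D*V) = 473 - 2*D*V)
K(X) = 2*X
m(-58, -787)/K(-677) = (473 - 2*(-787)*(-58))/((2*(-677))) = (473 - 91292)/(-1354) = -90819*(-1/1354) = 90819/1354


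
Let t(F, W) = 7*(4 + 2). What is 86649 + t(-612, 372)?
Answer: 86691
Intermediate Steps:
t(F, W) = 42 (t(F, W) = 7*6 = 42)
86649 + t(-612, 372) = 86649 + 42 = 86691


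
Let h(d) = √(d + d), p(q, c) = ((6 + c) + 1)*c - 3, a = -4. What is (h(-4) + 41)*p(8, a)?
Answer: -615 - 30*I*√2 ≈ -615.0 - 42.426*I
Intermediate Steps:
p(q, c) = -3 + c*(7 + c) (p(q, c) = (7 + c)*c - 3 = c*(7 + c) - 3 = -3 + c*(7 + c))
h(d) = √2*√d (h(d) = √(2*d) = √2*√d)
(h(-4) + 41)*p(8, a) = (√2*√(-4) + 41)*(-3 + (-4)² + 7*(-4)) = (√2*(2*I) + 41)*(-3 + 16 - 28) = (2*I*√2 + 41)*(-15) = (41 + 2*I*√2)*(-15) = -615 - 30*I*√2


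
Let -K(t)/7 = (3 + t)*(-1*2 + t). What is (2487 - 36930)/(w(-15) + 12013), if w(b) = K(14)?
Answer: -34443/10585 ≈ -3.2539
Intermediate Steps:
K(t) = -7*(-2 + t)*(3 + t) (K(t) = -7*(3 + t)*(-1*2 + t) = -7*(3 + t)*(-2 + t) = -7*(-2 + t)*(3 + t))
w(b) = -1428 (w(b) = 42 - 7*14 - 7*14² = 42 - 98 - 7*196 = 42 - 98 - 1372 = -1428)
(2487 - 36930)/(w(-15) + 12013) = (2487 - 36930)/(-1428 + 12013) = -34443/10585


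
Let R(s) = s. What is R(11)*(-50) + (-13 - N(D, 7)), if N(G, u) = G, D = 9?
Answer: -572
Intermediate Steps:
R(11)*(-50) + (-13 - N(D, 7)) = 11*(-50) + (-13 - 1*9) = -550 + (-13 - 9) = -550 - 22 = -572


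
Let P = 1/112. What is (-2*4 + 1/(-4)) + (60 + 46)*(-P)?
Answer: -515/56 ≈ -9.1964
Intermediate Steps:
P = 1/112 ≈ 0.0089286
(-2*4 + 1/(-4)) + (60 + 46)*(-P) = (-2*4 + 1/(-4)) + (60 + 46)*(-1*1/112) = (-8 - ¼) + 106*(-1/112) = -33/4 - 53/56 = -515/56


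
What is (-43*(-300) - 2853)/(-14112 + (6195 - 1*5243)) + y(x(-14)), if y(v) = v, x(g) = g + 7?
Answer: -102167/13160 ≈ -7.7635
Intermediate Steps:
x(g) = 7 + g
(-43*(-300) - 2853)/(-14112 + (6195 - 1*5243)) + y(x(-14)) = (-43*(-300) - 2853)/(-14112 + (6195 - 1*5243)) + (7 - 14) = (12900 - 2853)/(-14112 + (6195 - 5243)) - 7 = 10047/(-14112 + 952) - 7 = 10047/(-13160) - 7 = 10047*(-1/13160) - 7 = -10047/13160 - 7 = -102167/13160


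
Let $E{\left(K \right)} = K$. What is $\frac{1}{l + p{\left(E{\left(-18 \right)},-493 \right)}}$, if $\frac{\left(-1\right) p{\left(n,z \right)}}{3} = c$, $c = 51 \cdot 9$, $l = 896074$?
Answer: $\frac{1}{894697} \approx 1.1177 \cdot 10^{-6}$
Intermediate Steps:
$c = 459$
$p{\left(n,z \right)} = -1377$ ($p{\left(n,z \right)} = \left(-3\right) 459 = -1377$)
$\frac{1}{l + p{\left(E{\left(-18 \right)},-493 \right)}} = \frac{1}{896074 - 1377} = \frac{1}{894697}$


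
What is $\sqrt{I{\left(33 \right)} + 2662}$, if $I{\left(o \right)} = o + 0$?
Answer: $7 \sqrt{55} \approx 51.913$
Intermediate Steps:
$I{\left(o \right)} = o$
$\sqrt{I{\left(33 \right)} + 2662} = \sqrt{33 + 2662} = \sqrt{2695} = 7 \sqrt{55}$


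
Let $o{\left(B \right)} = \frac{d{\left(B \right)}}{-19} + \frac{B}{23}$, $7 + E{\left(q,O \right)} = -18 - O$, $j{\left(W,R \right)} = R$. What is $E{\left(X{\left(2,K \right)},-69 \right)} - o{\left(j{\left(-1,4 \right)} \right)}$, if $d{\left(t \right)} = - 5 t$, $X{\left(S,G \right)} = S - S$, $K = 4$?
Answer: $\frac{18692}{437} \approx 42.773$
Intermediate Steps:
$X{\left(S,G \right)} = 0$
$E{\left(q,O \right)} = -25 - O$ ($E{\left(q,O \right)} = -7 - \left(18 + O\right) = -25 - O$)
$o{\left(B \right)} = \frac{134 B}{437}$ ($o{\left(B \right)} = \frac{\left(-5\right) B}{-19} + \frac{B}{23} = - 5 B \left(- \frac{1}{19}\right) + B \frac{1}{23} = \frac{5 B}{19} + \frac{B}{23} = \frac{134 B}{437}$)
$E{\left(X{\left(2,K \right)},-69 \right)} - o{\left(j{\left(-1,4 \right)} \right)} = \left(-25 - -69\right) - \frac{134}{437} \cdot 4 = \left(-25 + 69\right) - \frac{536}{437} = 44 - \frac{536}{437} = \frac{18692}{437}$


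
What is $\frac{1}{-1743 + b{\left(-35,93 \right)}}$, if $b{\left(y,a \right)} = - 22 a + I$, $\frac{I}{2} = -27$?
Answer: $- \frac{1}{3843} \approx -0.00026021$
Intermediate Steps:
$I = -54$ ($I = 2 \left(-27\right) = -54$)
$b{\left(y,a \right)} = -54 - 22 a$ ($b{\left(y,a \right)} = - 22 a - 54 = -54 - 22 a$)
$\frac{1}{-1743 + b{\left(-35,93 \right)}} = \frac{1}{-1743 - 2100} = \frac{1}{-3843} = - \frac{1}{3843}$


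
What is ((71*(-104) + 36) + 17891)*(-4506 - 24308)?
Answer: -303786002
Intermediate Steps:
((71*(-104) + 36) + 17891)*(-4506 - 24308) = ((-7384 + 36) + 17891)*(-28814) = (-7348 + 17891)*(-28814) = 10543*(-28814) = -303786002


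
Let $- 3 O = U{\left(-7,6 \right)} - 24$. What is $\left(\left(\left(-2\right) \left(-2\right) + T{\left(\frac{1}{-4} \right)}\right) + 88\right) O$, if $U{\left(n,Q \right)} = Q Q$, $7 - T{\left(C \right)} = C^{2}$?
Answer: $- \frac{1583}{4} \approx -395.75$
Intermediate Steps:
$T{\left(C \right)} = 7 - C^{2}$
$U{\left(n,Q \right)} = Q^{2}$
$O = -4$ ($O = - \frac{6^{2} - 24}{3} = - \frac{36 - 24}{3} = \left(- \frac{1}{3}\right) 12 = -4$)
$\left(\left(\left(-2\right) \left(-2\right) + T{\left(\frac{1}{-4} \right)}\right) + 88\right) O = \left(\left(\left(-2\right) \left(-2\right) + \left(7 - \left(\frac{1}{-4}\right)^{2}\right)\right) + 88\right) \left(-4\right) = \left(\left(4 + \left(7 - \left(- \frac{1}{4}\right)^{2}\right)\right) + 88\right) \left(-4\right) = \left(\left(4 + \left(7 - \frac{1}{16}\right)\right) + 88\right) \left(-4\right) = \left(\left(4 + \frac{111}{16}\right) + 88\right) \left(-4\right) = \left(\frac{175}{16} + 88\right) \left(-4\right) = \frac{1583}{16} \left(-4\right) = - \frac{1583}{4}$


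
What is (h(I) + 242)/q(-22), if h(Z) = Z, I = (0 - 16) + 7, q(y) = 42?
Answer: 233/42 ≈ 5.5476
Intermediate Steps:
I = -9 (I = -16 + 7 = -9)
(h(I) + 242)/q(-22) = (-9 + 242)/42 = 233*(1/42) = 233/42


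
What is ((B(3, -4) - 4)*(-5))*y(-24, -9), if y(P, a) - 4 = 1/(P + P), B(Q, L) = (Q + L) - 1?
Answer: 955/8 ≈ 119.38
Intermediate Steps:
B(Q, L) = -1 + L + Q (B(Q, L) = (L + Q) - 1 = -1 + L + Q)
y(P, a) = 4 + 1/(2*P) (y(P, a) = 4 + 1/(P + P) = 4 + 1/(2*P))
((B(3, -4) - 4)*(-5))*y(-24, -9) = (((-1 - 4 + 3) - 4)*(-5))*(4 + (½)/(-24)) = ((-2 - 4)*(-5))*(4 + (½)*(-1/24)) = (-6*(-5))*(4 - 1/48) = 30*(191/48) = 955/8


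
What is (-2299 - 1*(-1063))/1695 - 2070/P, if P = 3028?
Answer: -1208543/855410 ≈ -1.4128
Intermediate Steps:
(-2299 - 1*(-1063))/1695 - 2070/P = (-2299 - 1*(-1063))/1695 - 2070/3028 = (-2299 + 1063)*(1/1695) - 2070*1/3028 = -1236*1/1695 - 1035/1514 = -412/565 - 1035/1514 = -1208543/855410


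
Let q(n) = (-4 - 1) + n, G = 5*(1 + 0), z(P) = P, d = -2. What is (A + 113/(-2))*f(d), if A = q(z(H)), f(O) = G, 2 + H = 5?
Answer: -585/2 ≈ -292.50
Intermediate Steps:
H = 3 (H = -2 + 5 = 3)
G = 5 (G = 5*1 = 5)
q(n) = -5 + n
f(O) = 5
A = -2 (A = -5 + 3 = -2)
(A + 113/(-2))*f(d) = (-2 + 113/(-2))*5 = (-2 + 113*(-1/2))*5 = (-2 - 113/2)*5 = -117/2*5 = -585/2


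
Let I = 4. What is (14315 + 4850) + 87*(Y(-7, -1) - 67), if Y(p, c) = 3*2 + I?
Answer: 14206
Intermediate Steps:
Y(p, c) = 10 (Y(p, c) = 3*2 + 4 = 6 + 4 = 10)
(14315 + 4850) + 87*(Y(-7, -1) - 67) = (14315 + 4850) + 87*(10 - 67) = 19165 + 87*(-57) = 19165 - 4959 = 14206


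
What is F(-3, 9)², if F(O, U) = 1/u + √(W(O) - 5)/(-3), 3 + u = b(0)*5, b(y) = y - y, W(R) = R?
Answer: -7/9 + 4*I*√2/9 ≈ -0.77778 + 0.62854*I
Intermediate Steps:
b(y) = 0
u = -3 (u = -3 + 0*5 = -3 + 0 = -3)
F(O, U) = -⅓ - √(-5 + O)/3 (F(O, U) = 1/(-3) + √(O - 5)/(-3) = 1*(-⅓) + √(-5 + O)*(-⅓) = -⅓ - √(-5 + O)/3)
F(-3, 9)² = (-⅓ - √(-5 - 3)/3)² = (-⅓ - 2*I*√2/3)²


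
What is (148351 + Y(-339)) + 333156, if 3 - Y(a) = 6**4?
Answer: 480214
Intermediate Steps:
Y(a) = -1293 (Y(a) = 3 - 1*6**4 = 3 - 1*1296 = 3 - 1296 = -1293)
(148351 + Y(-339)) + 333156 = (148351 - 1293) + 333156 = 147058 + 333156 = 480214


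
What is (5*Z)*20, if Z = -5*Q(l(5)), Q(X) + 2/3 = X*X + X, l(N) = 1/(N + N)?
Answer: 835/3 ≈ 278.33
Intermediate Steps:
l(N) = 1/(2*N)
Q(X) = -2/3 + X + X**2 (Q(X) = -2/3 + (X*X + X) = -2/3 + (X**2 + X) = -2/3 + (X + X**2) = -2/3 + X + X**2)
Z = 167/60 (Z = -5*(-2/3 + (1/2)/5 + ((1/2)/5)**2) = -5*(-2/3 + (1/2)*(1/5) + ((1/2)*(1/5))**2) = -5*(-2/3 + 1/10 + (1/10)**2) = -5*(-2/3 + 1/10 + 1/100) = -5*(-167/300) = 167/60 ≈ 2.7833)
(5*Z)*20 = (5*(167/60))*20 = (167/12)*20 = 835/3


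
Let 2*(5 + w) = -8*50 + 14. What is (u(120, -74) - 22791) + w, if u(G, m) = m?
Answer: -23063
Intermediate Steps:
w = -198 (w = -5 + (-8*50 + 14)/2 = -5 + (-400 + 14)/2 = -5 + (1/2)*(-386) = -5 - 193 = -198)
(u(120, -74) - 22791) + w = (-74 - 22791) - 198 = -22865 - 198 = -23063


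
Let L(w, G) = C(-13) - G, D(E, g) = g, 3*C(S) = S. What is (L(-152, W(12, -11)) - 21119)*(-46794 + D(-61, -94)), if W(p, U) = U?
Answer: 2969745256/3 ≈ 9.8992e+8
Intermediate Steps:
C(S) = S/3
L(w, G) = -13/3 - G (L(w, G) = (⅓)*(-13) - G = -13/3 - G)
(L(-152, W(12, -11)) - 21119)*(-46794 + D(-61, -94)) = ((-13/3 - 1*(-11)) - 21119)*(-46794 - 94) = ((-13/3 + 11) - 21119)*(-46888) = (20/3 - 21119)*(-46888) = -63337/3*(-46888) = 2969745256/3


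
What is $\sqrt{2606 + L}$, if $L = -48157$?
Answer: $i \sqrt{45551} \approx 213.43 i$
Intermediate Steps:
$\sqrt{2606 + L} = \sqrt{2606 - 48157} = \sqrt{-45551} = i \sqrt{45551}$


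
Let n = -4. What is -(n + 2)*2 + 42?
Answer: 46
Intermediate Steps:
-(n + 2)*2 + 42 = -(-4 + 2)*2 + 42 = -1*(-2)*2 + 42 = 2*2 + 42 = 4 + 42 = 46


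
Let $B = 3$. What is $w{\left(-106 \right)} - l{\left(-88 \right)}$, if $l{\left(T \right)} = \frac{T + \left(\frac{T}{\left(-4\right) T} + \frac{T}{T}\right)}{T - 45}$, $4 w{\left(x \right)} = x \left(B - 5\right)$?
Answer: $\frac{27847}{532} \approx 52.344$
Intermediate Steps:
$w{\left(x \right)} = - \frac{x}{2}$ ($w{\left(x \right)} = \frac{x \left(3 - 5\right)}{4} = \frac{x \left(-2\right)}{4} = \frac{\left(-2\right) x}{4} = - \frac{x}{2}$)
$l{\left(T \right)} = \frac{\frac{3}{4} + T}{-45 + T}$ ($l{\left(T \right)} = \frac{T + \left(T \left(- \frac{1}{4 T}\right) + 1\right)}{-45 + T} = \frac{T + \left(- \frac{1}{4} + 1\right)}{-45 + T} = \frac{T + \frac{3}{4}}{-45 + T} = \frac{\frac{3}{4} + T}{-45 + T}$)
$w{\left(-106 \right)} - l{\left(-88 \right)} = \left(- \frac{1}{2}\right) \left(-106\right) - \frac{\frac{3}{4} - 88}{-45 - 88} = 53 - \frac{1}{-133} \left(- \frac{349}{4}\right) = 53 - \left(- \frac{1}{133}\right) \left(- \frac{349}{4}\right) = 53 - \frac{349}{532} = \frac{27847}{532}$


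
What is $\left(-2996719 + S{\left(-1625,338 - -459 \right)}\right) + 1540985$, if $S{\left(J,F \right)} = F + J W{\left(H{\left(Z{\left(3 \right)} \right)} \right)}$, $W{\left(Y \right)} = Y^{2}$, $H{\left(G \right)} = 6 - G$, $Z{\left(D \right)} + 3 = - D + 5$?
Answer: $-1534562$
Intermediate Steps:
$Z{\left(D \right)} = 2 - D$ ($Z{\left(D \right)} = -3 - \left(-5 + D\right) = 2 - D$)
$S{\left(J,F \right)} = F + 49 J$ ($S{\left(J,F \right)} = F + J \left(6 - \left(2 - 3\right)\right)^{2} = F + J \left(6 - -1\right)^{2} = F + J \left(6 + 1\right)^{2} = F + J 7^{2} = F + J 49 = F + 49 J$)
$\left(-2996719 + S{\left(-1625,338 - -459 \right)}\right) + 1540985 = \left(-2996719 + \left(\left(338 - -459\right) + 49 \left(-1625\right)\right)\right) + 1540985 = \left(-2996719 + \left(\left(338 + 459\right) - 79625\right)\right) + 1540985 = \left(-2996719 + \left(797 - 79625\right)\right) + 1540985 = \left(-2996719 - 78828\right) + 1540985 = -3075547 + 1540985 = -1534562$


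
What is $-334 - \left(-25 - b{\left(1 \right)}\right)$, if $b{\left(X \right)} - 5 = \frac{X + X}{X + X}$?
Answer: $-303$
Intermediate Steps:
$b{\left(X \right)} = 6$ ($b{\left(X \right)} = 5 + \frac{X + X}{X + X} = 5 + \frac{2 X}{2 X} = 5 + 2 X \frac{1}{2 X} = 5 + 1 = 6$)
$-334 - \left(-25 - b{\left(1 \right)}\right) = -334 - \left(-25 - 6\right) = -334 - -31 = -334 + 31 = -303$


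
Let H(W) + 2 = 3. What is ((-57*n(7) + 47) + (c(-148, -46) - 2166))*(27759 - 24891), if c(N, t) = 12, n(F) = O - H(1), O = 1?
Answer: -6042876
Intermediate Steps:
H(W) = 1 (H(W) = -2 + 3 = 1)
n(F) = 0 (n(F) = 1 - 1*1 = 1 - 1 = 0)
((-57*n(7) + 47) + (c(-148, -46) - 2166))*(27759 - 24891) = ((-57*0 + 47) + (12 - 2166))*(27759 - 24891) = ((0 + 47) - 2154)*2868 = (47 - 2154)*2868 = -2107*2868 = -6042876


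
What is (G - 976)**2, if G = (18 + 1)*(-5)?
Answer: 1147041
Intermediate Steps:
G = -95 (G = 19*(-5) = -95)
(G - 976)**2 = (-95 - 976)**2 = (-1071)**2 = 1147041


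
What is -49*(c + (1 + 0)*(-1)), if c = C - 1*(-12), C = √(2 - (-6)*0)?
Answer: -539 - 49*√2 ≈ -608.30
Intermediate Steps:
C = √2 (C = √(2 - 2*0) = √(2 + 0) = √2 ≈ 1.4142)
c = 12 + √2 (c = √2 - 1*(-12) = √2 + 12 = 12 + √2 ≈ 13.414)
-49*(c + (1 + 0)*(-1)) = -49*((12 + √2) + (1 + 0)*(-1)) = -49*((12 + √2) + 1*(-1)) = -49*((12 + √2) - 1) = -49*(11 + √2) = -539 - 49*√2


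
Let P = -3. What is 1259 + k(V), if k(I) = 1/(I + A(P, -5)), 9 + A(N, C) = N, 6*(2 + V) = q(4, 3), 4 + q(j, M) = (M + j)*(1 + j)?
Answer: 66721/53 ≈ 1258.9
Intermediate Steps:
q(j, M) = -4 + (1 + j)*(M + j) (q(j, M) = -4 + (M + j)*(1 + j) = -4 + (1 + j)*(M + j))
V = 19/6 (V = -2 + (-4 + 3 + 4 + 4**2 + 3*4)/6 = -2 + (-4 + 3 + 4 + 16 + 12)/6 = -2 + (1/6)*31 = -2 + 31/6 = 19/6 ≈ 3.1667)
A(N, C) = -9 + N
k(I) = 1/(-12 + I) (k(I) = 1/(I + (-9 - 3)) = 1/(I - 12) = 1/(-12 + I))
1259 + k(V) = 1259 + 1/(-12 + 19/6) = 1259 + 1/(-53/6) = 1259 - 6/53 = 66721/53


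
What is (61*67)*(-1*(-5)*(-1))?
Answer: -20435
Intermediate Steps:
(61*67)*(-1*(-5)*(-1)) = 4087*(5*(-1)) = 4087*(-5) = -20435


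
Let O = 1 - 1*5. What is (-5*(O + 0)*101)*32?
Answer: 64640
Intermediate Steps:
O = -4 (O = 1 - 5 = -4)
(-5*(O + 0)*101)*32 = (-5*(-4 + 0)*101)*32 = (-5*(-4)*101)*32 = (20*101)*32 = 2020*32 = 64640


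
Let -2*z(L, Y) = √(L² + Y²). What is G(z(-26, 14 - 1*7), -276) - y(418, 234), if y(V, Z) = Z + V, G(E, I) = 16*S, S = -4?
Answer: -716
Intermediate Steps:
z(L, Y) = -√(L² + Y²)/2
G(E, I) = -64 (G(E, I) = 16*(-4) = -64)
y(V, Z) = V + Z
G(z(-26, 14 - 1*7), -276) - y(418, 234) = -64 - (418 + 234) = -64 - 1*652 = -64 - 652 = -716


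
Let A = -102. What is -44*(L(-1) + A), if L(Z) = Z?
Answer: 4532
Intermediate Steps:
-44*(L(-1) + A) = -44*(-1 - 102) = -44*(-103) = 4532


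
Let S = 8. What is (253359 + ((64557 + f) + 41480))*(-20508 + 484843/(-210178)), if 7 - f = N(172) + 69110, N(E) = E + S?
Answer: -1250623549555171/210178 ≈ -5.9503e+9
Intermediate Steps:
N(E) = 8 + E (N(E) = E + 8 = 8 + E)
f = -69283 (f = 7 - ((8 + 172) + 69110) = 7 - (180 + 69110) = 7 - 1*69290 = 7 - 69290 = -69283)
(253359 + ((64557 + f) + 41480))*(-20508 + 484843/(-210178)) = (253359 + ((64557 - 69283) + 41480))*(-20508 + 484843/(-210178)) = (253359 + (-4726 + 41480))*(-20508 + 484843*(-1/210178)) = (253359 + 36754)*(-20508 - 484843/210178) = 290113*(-4310815267/210178) = -1250623549555171/210178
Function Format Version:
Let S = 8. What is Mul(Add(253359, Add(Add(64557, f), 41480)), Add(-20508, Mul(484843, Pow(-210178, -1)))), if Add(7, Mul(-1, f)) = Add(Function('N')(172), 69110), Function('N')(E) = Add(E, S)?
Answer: Rational(-1250623549555171, 210178) ≈ -5.9503e+9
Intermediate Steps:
Function('N')(E) = Add(8, E) (Function('N')(E) = Add(E, 8) = Add(8, E))
f = -69283 (f = Add(7, Mul(-1, Add(Add(8, 172), 69110))) = Add(7, Mul(-1, Add(180, 69110))) = Add(7, Mul(-1, 69290)) = Add(7, -69290) = -69283)
Mul(Add(253359, Add(Add(64557, f), 41480)), Add(-20508, Mul(484843, Pow(-210178, -1)))) = Mul(Add(253359, Add(Add(64557, -69283), 41480)), Add(-20508, Mul(484843, Pow(-210178, -1)))) = Mul(Add(253359, Add(-4726, 41480)), Add(-20508, Mul(484843, Rational(-1, 210178)))) = Mul(Add(253359, 36754), Add(-20508, Rational(-484843, 210178))) = Mul(290113, Rational(-4310815267, 210178)) = Rational(-1250623549555171, 210178)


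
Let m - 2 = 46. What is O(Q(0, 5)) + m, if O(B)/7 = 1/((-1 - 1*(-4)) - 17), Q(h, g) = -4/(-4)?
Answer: 95/2 ≈ 47.500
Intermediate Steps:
m = 48 (m = 2 + 46 = 48)
Q(h, g) = 1 (Q(h, g) = -4*(-¼) = 1)
O(B) = -½ (O(B) = 7/((-1 - 1*(-4)) - 17) = 7/((-1 + 4) - 17) = 7/(3 - 17) = 7/(-14) = 7*(-1/14) = -½)
O(Q(0, 5)) + m = -½ + 48 = 95/2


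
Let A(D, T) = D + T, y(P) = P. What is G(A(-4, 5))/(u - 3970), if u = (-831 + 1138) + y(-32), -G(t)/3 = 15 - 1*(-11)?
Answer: 78/3695 ≈ 0.021110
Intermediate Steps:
G(t) = -78 (G(t) = -3*(15 - 1*(-11)) = -3*(15 + 11) = -3*26 = -78)
u = 275 (u = (-831 + 1138) - 32 = 307 - 32 = 275)
G(A(-4, 5))/(u - 3970) = -78/(275 - 3970) = -78/(-3695) = -78*(-1/3695) = 78/3695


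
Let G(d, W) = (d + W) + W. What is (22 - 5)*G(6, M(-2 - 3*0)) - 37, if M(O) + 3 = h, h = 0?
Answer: -37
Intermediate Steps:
M(O) = -3 (M(O) = -3 + 0 = -3)
G(d, W) = d + 2*W (G(d, W) = (W + d) + W = d + 2*W)
(22 - 5)*G(6, M(-2 - 3*0)) - 37 = (22 - 5)*(6 + 2*(-3)) - 37 = 17*(6 - 6) - 37 = 17*0 - 37 = 0 - 37 = -37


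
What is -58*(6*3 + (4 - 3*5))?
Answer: -406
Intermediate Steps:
-58*(6*3 + (4 - 3*5)) = -58*(18 + (4 - 15)) = -58*(18 - 11) = -58*7 = -406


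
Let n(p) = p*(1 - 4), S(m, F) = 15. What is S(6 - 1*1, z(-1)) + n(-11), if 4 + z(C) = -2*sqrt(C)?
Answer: 48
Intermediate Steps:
z(C) = -4 - 2*sqrt(C)
n(p) = -3*p (n(p) = p*(-3) = -3*p)
S(6 - 1*1, z(-1)) + n(-11) = 15 - 3*(-11) = 15 + 33 = 48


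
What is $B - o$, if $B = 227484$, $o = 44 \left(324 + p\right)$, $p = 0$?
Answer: $213228$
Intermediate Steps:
$o = 14256$ ($o = 44 \left(324 + 0\right) = 44 \cdot 324 = 14256$)
$B - o = 227484 - 14256 = 213228$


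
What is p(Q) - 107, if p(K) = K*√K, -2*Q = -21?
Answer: -107 + 21*√42/4 ≈ -72.976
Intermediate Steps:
Q = 21/2 (Q = -½*(-21) = 21/2 ≈ 10.500)
p(K) = K^(3/2)
p(Q) - 107 = (21/2)^(3/2) - 107 = 21*√42/4 - 107 = -107 + 21*√42/4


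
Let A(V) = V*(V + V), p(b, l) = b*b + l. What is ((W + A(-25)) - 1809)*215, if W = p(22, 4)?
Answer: -15265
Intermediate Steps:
p(b, l) = l + b² (p(b, l) = b² + l = l + b²)
W = 488 (W = 4 + 22² = 4 + 484 = 488)
A(V) = 2*V² (A(V) = V*(2*V) = 2*V²)
((W + A(-25)) - 1809)*215 = ((488 + 2*(-25)²) - 1809)*215 = ((488 + 2*625) - 1809)*215 = ((488 + 1250) - 1809)*215 = (1738 - 1809)*215 = -71*215 = -15265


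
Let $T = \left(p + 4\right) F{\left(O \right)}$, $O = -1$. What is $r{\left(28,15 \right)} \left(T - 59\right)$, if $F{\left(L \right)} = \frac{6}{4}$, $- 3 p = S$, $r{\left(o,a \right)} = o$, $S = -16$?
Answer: $-1260$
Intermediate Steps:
$p = \frac{16}{3}$ ($p = \left(- \frac{1}{3}\right) \left(-16\right) = \frac{16}{3} \approx 5.3333$)
$F{\left(L \right)} = \frac{3}{2}$ ($F{\left(L \right)} = 6 \cdot \frac{1}{4} = \frac{3}{2}$)
$T = 14$ ($T = \left(\frac{16}{3} + 4\right) \frac{3}{2} = \frac{28}{3} \cdot \frac{3}{2} = 14$)
$r{\left(28,15 \right)} \left(T - 59\right) = 28 \left(14 - 59\right) = 28 \left(-45\right) = -1260$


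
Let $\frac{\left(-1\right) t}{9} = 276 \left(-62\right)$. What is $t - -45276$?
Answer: $199284$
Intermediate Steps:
$t = 154008$ ($t = - 9 \cdot 276 \left(-62\right) = \left(-9\right) \left(-17112\right) = 154008$)
$t - -45276 = 154008 - -45276 = 154008 + 45276 = 199284$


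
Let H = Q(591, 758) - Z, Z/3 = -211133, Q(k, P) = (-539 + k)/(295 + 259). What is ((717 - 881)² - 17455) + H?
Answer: 178066706/277 ≈ 6.4284e+5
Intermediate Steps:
Q(k, P) = -539/554 + k/554 (Q(k, P) = (-539 + k)/554 = (-539 + k)*(1/554) = -539/554 + k/554)
Z = -633399 (Z = 3*(-211133) = -633399)
H = 175451549/277 (H = (-539/554 + (1/554)*591) - 1*(-633399) = (-539/554 + 591/554) + 633399 = 26/277 + 633399 = 175451549/277 ≈ 6.3340e+5)
((717 - 881)² - 17455) + H = ((717 - 881)² - 17455) + 175451549/277 = ((-164)² - 17455) + 175451549/277 = (26896 - 17455) + 175451549/277 = 9441 + 175451549/277 = 178066706/277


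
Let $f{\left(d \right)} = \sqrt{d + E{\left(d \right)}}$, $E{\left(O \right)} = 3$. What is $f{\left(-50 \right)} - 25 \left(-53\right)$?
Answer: $1325 + i \sqrt{47} \approx 1325.0 + 6.8557 i$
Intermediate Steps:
$f{\left(d \right)} = \sqrt{3 + d}$ ($f{\left(d \right)} = \sqrt{d + 3} = \sqrt{3 + d}$)
$f{\left(-50 \right)} - 25 \left(-53\right) = \sqrt{3 - 50} - 25 \left(-53\right) = \sqrt{-47} - -1325 = i \sqrt{47} + 1325 = 1325 + i \sqrt{47}$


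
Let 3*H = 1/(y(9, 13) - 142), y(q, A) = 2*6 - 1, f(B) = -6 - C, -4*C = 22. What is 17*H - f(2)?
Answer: 359/786 ≈ 0.45674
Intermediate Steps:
C = -11/2 (C = -¼*22 = -11/2 ≈ -5.5000)
f(B) = -½ (f(B) = -6 - 1*(-11/2) = -6 + 11/2 = -½)
y(q, A) = 11 (y(q, A) = 12 - 1 = 11)
H = -1/393 (H = 1/(3*(11 - 142)) = (⅓)/(-131) = (⅓)*(-1/131) = -1/393 ≈ -0.0025445)
17*H - f(2) = 17*(-1/393) - 1*(-½) = -17/393 + ½ = 359/786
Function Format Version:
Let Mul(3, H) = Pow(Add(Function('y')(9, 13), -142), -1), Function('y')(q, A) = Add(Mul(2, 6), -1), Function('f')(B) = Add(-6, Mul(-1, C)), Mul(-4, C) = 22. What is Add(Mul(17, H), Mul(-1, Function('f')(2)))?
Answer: Rational(359, 786) ≈ 0.45674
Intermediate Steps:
C = Rational(-11, 2) (C = Mul(Rational(-1, 4), 22) = Rational(-11, 2) ≈ -5.5000)
Function('f')(B) = Rational(-1, 2) (Function('f')(B) = Add(-6, Mul(-1, Rational(-11, 2))) = Add(-6, Rational(11, 2)) = Rational(-1, 2))
Function('y')(q, A) = 11 (Function('y')(q, A) = Add(12, -1) = 11)
H = Rational(-1, 393) (H = Mul(Rational(1, 3), Pow(Add(11, -142), -1)) = Mul(Rational(1, 3), Pow(-131, -1)) = Mul(Rational(1, 3), Rational(-1, 131)) = Rational(-1, 393) ≈ -0.0025445)
Add(Mul(17, H), Mul(-1, Function('f')(2))) = Add(Mul(17, Rational(-1, 393)), Mul(-1, Rational(-1, 2))) = Add(Rational(-17, 393), Rational(1, 2)) = Rational(359, 786)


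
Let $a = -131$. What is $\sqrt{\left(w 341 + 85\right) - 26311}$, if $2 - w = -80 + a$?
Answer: $\sqrt{46407} \approx 215.42$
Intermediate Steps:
$w = 213$ ($w = 2 - \left(-80 - 131\right) = 2 - -211 = 2 + 211 = 213$)
$\sqrt{\left(w 341 + 85\right) - 26311} = \sqrt{\left(213 \cdot 341 + 85\right) - 26311} = \sqrt{\left(72633 + 85\right) - 26311} = \sqrt{72718 - 26311} = \sqrt{46407}$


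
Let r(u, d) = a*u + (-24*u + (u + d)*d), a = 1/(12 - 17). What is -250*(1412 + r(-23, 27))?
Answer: -519150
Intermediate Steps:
a = -⅕ (a = 1/(-5) = -⅕ ≈ -0.20000)
r(u, d) = -121*u/5 + d*(d + u) (r(u, d) = -u/5 + (-24*u + (u + d)*d) = -u/5 + (-24*u + (d + u)*d) = -u/5 + (-24*u + d*(d + u)) = -121*u/5 + d*(d + u))
-250*(1412 + r(-23, 27)) = -250*(1412 + (27² - 121/5*(-23) + 27*(-23))) = -250*(1412 + (729 + 2783/5 - 621)) = -250*(1412 + 3323/5) = -250*10383/5 = -519150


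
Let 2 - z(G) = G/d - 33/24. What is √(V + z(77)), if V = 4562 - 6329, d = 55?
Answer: I*√706010/20 ≈ 42.012*I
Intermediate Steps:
z(G) = 27/8 - G/55 (z(G) = 2 - (G/55 - 33/24) = 2 - (G*(1/55) - 33*1/24) = 2 - (G/55 - 11/8) = 2 - (-11/8 + G/55) = 2 + (11/8 - G/55) = 27/8 - G/55)
V = -1767
√(V + z(77)) = √(-1767 + (27/8 - 1/55*77)) = √(-1767 + (27/8 - 7/5)) = √(-1767 + 79/40) = √(-70601/40) = I*√706010/20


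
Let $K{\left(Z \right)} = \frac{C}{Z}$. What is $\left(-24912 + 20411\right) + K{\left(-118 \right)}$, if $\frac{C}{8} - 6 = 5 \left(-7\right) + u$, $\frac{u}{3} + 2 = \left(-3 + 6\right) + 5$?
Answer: $- \frac{265515}{59} \approx -4500.3$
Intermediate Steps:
$u = 18$ ($u = -6 + 3 \left(\left(-3 + 6\right) + 5\right) = -6 + 3 \left(3 + 5\right) = -6 + 3 \cdot 8 = -6 + 24 = 18$)
$C = -88$ ($C = 48 + 8 \left(5 \left(-7\right) + 18\right) = 48 + 8 \left(-35 + 18\right) = 48 + 8 \left(-17\right) = 48 - 136 = -88$)
$K{\left(Z \right)} = - \frac{88}{Z}$
$\left(-24912 + 20411\right) + K{\left(-118 \right)} = \left(-24912 + 20411\right) - \frac{88}{-118} = -4501 - - \frac{44}{59} = -4501 + \frac{44}{59} = - \frac{265515}{59}$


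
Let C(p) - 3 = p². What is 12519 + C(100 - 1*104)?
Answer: 12538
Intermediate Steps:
C(p) = 3 + p²
12519 + C(100 - 1*104) = 12519 + (3 + (100 - 1*104)²) = 12519 + (3 + (100 - 104)²) = 12519 + (3 + (-4)²) = 12519 + (3 + 16) = 12519 + 19 = 12538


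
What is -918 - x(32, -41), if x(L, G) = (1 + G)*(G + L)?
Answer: -1278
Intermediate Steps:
-918 - x(32, -41) = -918 - (-41 + 32 + (-41)**2 - 41*32) = -918 - (-41 + 32 + 1681 - 1312) = -918 - 1*360 = -918 - 360 = -1278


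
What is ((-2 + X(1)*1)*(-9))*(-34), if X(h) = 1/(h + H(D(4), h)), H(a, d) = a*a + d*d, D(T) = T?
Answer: -595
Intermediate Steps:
H(a, d) = a² + d²
X(h) = 1/(16 + h + h²) (X(h) = 1/(h + (4² + h²)) = 1/(h + (16 + h²)) = 1/(16 + h + h²))
((-2 + X(1)*1)*(-9))*(-34) = ((-2 + 1/(16 + 1 + 1²))*(-9))*(-34) = ((-2 + 1/(16 + 1 + 1))*(-9))*(-34) = ((-2 + 1/18)*(-9))*(-34) = -35/18*(-9)*(-34) = (35/2)*(-34) = -595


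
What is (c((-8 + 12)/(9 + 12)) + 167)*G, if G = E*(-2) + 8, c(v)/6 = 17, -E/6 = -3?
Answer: -7532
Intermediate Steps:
E = 18 (E = -6*(-3) = 18)
c(v) = 102 (c(v) = 6*17 = 102)
G = -28 (G = 18*(-2) + 8 = -36 + 8 = -28)
(c((-8 + 12)/(9 + 12)) + 167)*G = (102 + 167)*(-28) = 269*(-28) = -7532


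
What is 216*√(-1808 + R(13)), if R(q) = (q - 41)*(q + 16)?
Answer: 432*I*√655 ≈ 11056.0*I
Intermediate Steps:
R(q) = (-41 + q)*(16 + q)
216*√(-1808 + R(13)) = 216*√(-1808 + (-656 + 13² - 25*13)) = 216*√(-1808 + (-656 + 169 - 325)) = 216*√(-1808 - 812) = 216*√(-2620) = 216*(2*I*√655) = 432*I*√655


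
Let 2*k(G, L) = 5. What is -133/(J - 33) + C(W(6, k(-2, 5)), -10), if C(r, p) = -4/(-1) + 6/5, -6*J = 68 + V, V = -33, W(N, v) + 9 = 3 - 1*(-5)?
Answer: 10048/1165 ≈ 8.6249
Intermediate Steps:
k(G, L) = 5/2 (k(G, L) = (½)*5 = 5/2)
W(N, v) = -1 (W(N, v) = -9 + (3 - 1*(-5)) = -9 + (3 + 5) = -9 + 8 = -1)
J = -35/6 (J = -(68 - 33)/6 = -⅙*35 = -35/6 ≈ -5.8333)
C(r, p) = 26/5 (C(r, p) = -4*(-1) + 6*(⅕) = 4 + 6/5 = 26/5)
-133/(J - 33) + C(W(6, k(-2, 5)), -10) = -133/(-35/6 - 33) + 26/5 = -133/(-233/6) + 26/5 = -6/233*(-133) + 26/5 = 798/233 + 26/5 = 10048/1165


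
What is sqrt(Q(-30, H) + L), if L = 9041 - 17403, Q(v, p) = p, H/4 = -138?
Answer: I*sqrt(8914) ≈ 94.414*I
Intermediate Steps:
H = -552 (H = 4*(-138) = -552)
L = -8362
sqrt(Q(-30, H) + L) = sqrt(-552 - 8362) = sqrt(-8914) = I*sqrt(8914)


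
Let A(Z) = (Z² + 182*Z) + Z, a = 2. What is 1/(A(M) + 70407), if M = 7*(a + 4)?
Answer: 1/79857 ≈ 1.2522e-5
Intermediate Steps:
M = 42 (M = 7*(2 + 4) = 7*6 = 42)
A(Z) = Z² + 183*Z
1/(A(M) + 70407) = 1/(42*(183 + 42) + 70407) = 1/(42*225 + 70407) = 1/(9450 + 70407) = 1/79857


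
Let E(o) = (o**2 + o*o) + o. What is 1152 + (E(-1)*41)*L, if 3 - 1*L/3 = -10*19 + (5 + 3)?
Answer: 23907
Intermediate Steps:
E(o) = o + 2*o**2 (E(o) = (o**2 + o**2) + o = 2*o**2 + o = o + 2*o**2)
L = 555 (L = 9 - 3*(-10*19 + (5 + 3)) = 9 - 3*(-190 + 8) = 9 - 3*(-182) = 9 + 546 = 555)
1152 + (E(-1)*41)*L = 1152 + (-(1 + 2*(-1))*41)*555 = 1152 + (-(1 - 2)*41)*555 = 1152 + (-1*(-1)*41)*555 = 1152 + (1*41)*555 = 1152 + 41*555 = 1152 + 22755 = 23907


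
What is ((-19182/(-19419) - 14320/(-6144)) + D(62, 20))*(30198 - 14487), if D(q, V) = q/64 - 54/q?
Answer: 1378599050521/25684864 ≈ 53674.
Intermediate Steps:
D(q, V) = -54/q + q/64 (D(q, V) = q*(1/64) - 54/q = q/64 - 54/q = -54/q + q/64)
((-19182/(-19419) - 14320/(-6144)) + D(62, 20))*(30198 - 14487) = ((-19182/(-19419) - 14320/(-6144)) + (-54/62 + (1/64)*62))*(30198 - 14487) = ((-19182*(-1/19419) - 14320*(-1/6144)) + (-54*1/62 + 31/32))*15711 = ((6394/6473 + 895/384) + (-27/31 + 31/32))*15711 = (8248631/2485632 + 97/992)*15711 = (263242133/77054592)*15711 = 1378599050521/25684864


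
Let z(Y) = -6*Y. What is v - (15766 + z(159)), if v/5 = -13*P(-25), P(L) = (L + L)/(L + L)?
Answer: -14877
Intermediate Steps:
P(L) = 1 (P(L) = (2*L)/((2*L)) = (2*L)*(1/(2*L)) = 1)
v = -65 (v = 5*(-13*1) = 5*(-13) = -65)
v - (15766 + z(159)) = -65 - (15766 - 6*159) = -65 - (15766 - 954) = -65 - 1*14812 = -65 - 14812 = -14877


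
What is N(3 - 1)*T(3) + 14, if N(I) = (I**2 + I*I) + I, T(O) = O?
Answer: 44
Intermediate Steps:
N(I) = I + 2*I**2 (N(I) = (I**2 + I**2) + I = 2*I**2 + I = I + 2*I**2)
N(3 - 1)*T(3) + 14 = ((3 - 1)*(1 + 2*(3 - 1)))*3 + 14 = (2*(1 + 2*2))*3 + 14 = (2*(1 + 4))*3 + 14 = (2*5)*3 + 14 = 10*3 + 14 = 30 + 14 = 44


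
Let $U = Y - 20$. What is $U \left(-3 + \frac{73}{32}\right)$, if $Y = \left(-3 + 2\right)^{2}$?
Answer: $\frac{437}{32} \approx 13.656$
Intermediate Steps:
$Y = 1$ ($Y = \left(-1\right)^{2} = 1$)
$U = -19$ ($U = 1 - 20 = -19$)
$U \left(-3 + \frac{73}{32}\right) = - 19 \left(-3 + \frac{73}{32}\right) = \left(-19\right) \left(- \frac{23}{32}\right) = \frac{437}{32}$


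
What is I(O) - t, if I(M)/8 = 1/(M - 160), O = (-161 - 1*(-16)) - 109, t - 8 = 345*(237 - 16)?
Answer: -15784375/207 ≈ -76253.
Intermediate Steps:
t = 76253 (t = 8 + 345*(237 - 16) = 8 + 345*221 = 8 + 76245 = 76253)
O = -254 (O = (-161 + 16) - 109 = -145 - 109 = -254)
I(M) = 8/(-160 + M) (I(M) = 8/(M - 160) = 8/(-160 + M))
I(O) - t = 8/(-160 - 254) - 1*76253 = 8/(-414) - 76253 = 8*(-1/414) - 76253 = -4/207 - 76253 = -15784375/207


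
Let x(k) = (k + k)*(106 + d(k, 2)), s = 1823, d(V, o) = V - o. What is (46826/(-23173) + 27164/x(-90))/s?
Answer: -186868223/26613958770 ≈ -0.0070214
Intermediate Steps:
x(k) = 2*k*(104 + k) (x(k) = (k + k)*(106 + (k - 1*2)) = (2*k)*(106 + (k - 2)) = (2*k)*(106 + (-2 + k)) = (2*k)*(104 + k) = 2*k*(104 + k))
(46826/(-23173) + 27164/x(-90))/s = (46826/(-23173) + 27164/((2*(-90)*(104 - 90))))/1823 = (46826*(-1/23173) + 27164/((2*(-90)*14)))*(1/1823) = (-46826/23173 + 27164/(-2520))*(1/1823) = (-46826/23173 + 27164*(-1/2520))*(1/1823) = (-46826/23173 - 6791/630)*(1/1823) = -186868223/14598990*1/1823 = -186868223/26613958770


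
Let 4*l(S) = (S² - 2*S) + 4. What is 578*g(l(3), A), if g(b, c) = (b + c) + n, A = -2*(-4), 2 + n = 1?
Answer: 10115/2 ≈ 5057.5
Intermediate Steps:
n = -1 (n = -2 + 1 = -1)
l(S) = 1 - S/2 + S²/4 (l(S) = ((S² - 2*S) + 4)/4 = (4 + S² - 2*S)/4 = 1 - S/2 + S²/4)
A = 8
g(b, c) = -1 + b + c (g(b, c) = (b + c) - 1 = -1 + b + c)
578*g(l(3), A) = 578*(-1 + (1 - ½*3 + (¼)*3²) + 8) = 578*(-1 + (1 - 3/2 + (¼)*9) + 8) = 578*(-1 + (1 - 3/2 + 9/4) + 8) = 578*(-1 + 7/4 + 8) = 578*(35/4) = 10115/2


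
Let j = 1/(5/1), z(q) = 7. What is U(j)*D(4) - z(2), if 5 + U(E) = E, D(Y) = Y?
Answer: -131/5 ≈ -26.200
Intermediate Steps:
j = ⅕ (j = 1/(5*1) = 1/5 = ⅕ ≈ 0.20000)
U(E) = -5 + E
U(j)*D(4) - z(2) = (-5 + ⅕)*4 - 1*7 = -24/5*4 - 7 = -96/5 - 7 = -131/5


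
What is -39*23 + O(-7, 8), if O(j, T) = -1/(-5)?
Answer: -4484/5 ≈ -896.80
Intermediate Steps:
O(j, T) = ⅕ (O(j, T) = -1*(-⅕) = ⅕)
-39*23 + O(-7, 8) = -39*23 + ⅕ = -897 + ⅕ = -4484/5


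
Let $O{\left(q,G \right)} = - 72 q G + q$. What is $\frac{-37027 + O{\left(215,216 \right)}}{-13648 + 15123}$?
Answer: $- \frac{3380492}{1475} \approx -2291.9$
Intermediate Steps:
$O{\left(q,G \right)} = q - 72 G q$ ($O{\left(q,G \right)} = - 72 G q + q = q - 72 G q$)
$\frac{-37027 + O{\left(215,216 \right)}}{-13648 + 15123} = \frac{-37027 + 215 \left(1 - 15552\right)}{-13648 + 15123} = \frac{-37027 + 215 \left(1 - 15552\right)}{1475} = \left(-37027 + 215 \left(-15551\right)\right) \frac{1}{1475} = \left(-37027 - 3343465\right) \frac{1}{1475} = \left(-3380492\right) \frac{1}{1475} = - \frac{3380492}{1475}$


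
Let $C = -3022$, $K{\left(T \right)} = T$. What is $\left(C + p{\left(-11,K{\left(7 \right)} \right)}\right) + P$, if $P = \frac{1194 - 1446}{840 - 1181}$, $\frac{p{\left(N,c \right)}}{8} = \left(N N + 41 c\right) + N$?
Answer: $\frac{52766}{341} \approx 154.74$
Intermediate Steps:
$p{\left(N,c \right)} = 8 N + 8 N^{2} + 328 c$ ($p{\left(N,c \right)} = 8 \left(\left(N N + 41 c\right) + N\right) = 8 \left(\left(N^{2} + 41 c\right) + N\right) = 8 \left(N + N^{2} + 41 c\right) = 8 N + 8 N^{2} + 328 c$)
$P = \frac{252}{341}$ ($P = - \frac{252}{-341} = \left(-252\right) \left(- \frac{1}{341}\right) = \frac{252}{341} \approx 0.739$)
$\left(C + p{\left(-11,K{\left(7 \right)} \right)}\right) + P = \left(-3022 + \left(8 \left(-11\right) + 8 \left(-11\right)^{2} + 328 \cdot 7\right)\right) + \frac{252}{341} = \left(-3022 + \left(-88 + 8 \cdot 121 + 2296\right)\right) + \frac{252}{341} = \left(-3022 + \left(-88 + 968 + 2296\right)\right) + \frac{252}{341} = \left(-3022 + 3176\right) + \frac{252}{341} = 154 + \frac{252}{341} = \frac{52766}{341}$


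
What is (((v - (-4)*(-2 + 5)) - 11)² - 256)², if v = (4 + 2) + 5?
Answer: 12544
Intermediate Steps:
v = 11 (v = 6 + 5 = 11)
(((v - (-4)*(-2 + 5)) - 11)² - 256)² = (((11 - (-4)*(-2 + 5)) - 11)² - 256)² = (((11 - (-4)*3) - 11)² - 256)² = (((11 - 1*(-12)) - 11)² - 256)² = (((11 + 12) - 11)² - 256)² = ((23 - 11)² - 256)² = (12² - 256)² = (144 - 256)² = (-112)² = 12544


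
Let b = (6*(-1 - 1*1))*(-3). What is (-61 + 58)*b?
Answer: -108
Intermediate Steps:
b = 36 (b = (6*(-1 - 1))*(-3) = (6*(-2))*(-3) = -12*(-3) = 36)
(-61 + 58)*b = (-61 + 58)*36 = -3*36 = -108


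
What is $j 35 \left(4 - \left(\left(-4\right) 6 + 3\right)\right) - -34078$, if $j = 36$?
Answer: $65578$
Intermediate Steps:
$j 35 \left(4 - \left(\left(-4\right) 6 + 3\right)\right) - -34078 = 36 \cdot 35 \left(4 - \left(\left(-4\right) 6 + 3\right)\right) - -34078 = 1260 \left(4 - \left(-24 + 3\right)\right) + 34078 = 1260 \left(4 - -21\right) + 34078 = 1260 \left(4 + 21\right) + 34078 = 1260 \cdot 25 + 34078 = 31500 + 34078 = 65578$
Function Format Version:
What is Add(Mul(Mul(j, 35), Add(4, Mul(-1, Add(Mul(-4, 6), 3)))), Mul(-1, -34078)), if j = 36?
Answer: 65578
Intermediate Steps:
Add(Mul(Mul(j, 35), Add(4, Mul(-1, Add(Mul(-4, 6), 3)))), Mul(-1, -34078)) = Add(Mul(Mul(36, 35), Add(4, Mul(-1, Add(Mul(-4, 6), 3)))), Mul(-1, -34078)) = Add(Mul(1260, Add(4, Mul(-1, Add(-24, 3)))), 34078) = Add(Mul(1260, Add(4, Mul(-1, -21))), 34078) = Add(Mul(1260, Add(4, 21)), 34078) = Add(Mul(1260, 25), 34078) = Add(31500, 34078) = 65578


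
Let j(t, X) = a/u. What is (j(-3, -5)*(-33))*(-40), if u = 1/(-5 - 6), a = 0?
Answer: 0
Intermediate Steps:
u = -1/11 (u = 1/(-11) = -1/11 ≈ -0.090909)
j(t, X) = 0 (j(t, X) = 0/(-1/11) = 0*(-11) = 0)
(j(-3, -5)*(-33))*(-40) = (0*(-33))*(-40) = 0*(-40) = 0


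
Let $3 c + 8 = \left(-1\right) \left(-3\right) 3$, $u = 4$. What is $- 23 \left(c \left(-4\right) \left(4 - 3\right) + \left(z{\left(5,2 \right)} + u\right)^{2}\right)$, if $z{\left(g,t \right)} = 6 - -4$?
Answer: $- \frac{13432}{3} \approx -4477.3$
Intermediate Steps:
$c = \frac{1}{3}$ ($c = - \frac{8}{3} + \frac{\left(-1\right) \left(-3\right) 3}{3} = - \frac{8}{3} + \frac{3 \cdot 3}{3} = - \frac{8}{3} + \frac{1}{3} \cdot 9 = - \frac{8}{3} + 3 = \frac{1}{3} \approx 0.33333$)
$z{\left(g,t \right)} = 10$ ($z{\left(g,t \right)} = 6 + 4 = 10$)
$- 23 \left(c \left(-4\right) \left(4 - 3\right) + \left(z{\left(5,2 \right)} + u\right)^{2}\right) = - 23 \left(\frac{1}{3} \left(-4\right) \left(4 - 3\right) + \left(10 + 4\right)^{2}\right) = - 23 \left(- \frac{4 \left(4 - 3\right)}{3} + 14^{2}\right) = - 23 \left(\left(- \frac{4}{3}\right) 1 + 196\right) = - 23 \left(- \frac{4}{3} + 196\right) = \left(-23\right) \frac{584}{3} = - \frac{13432}{3}$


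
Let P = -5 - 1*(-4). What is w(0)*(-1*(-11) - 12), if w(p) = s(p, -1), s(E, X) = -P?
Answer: -1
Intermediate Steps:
P = -1 (P = -5 + 4 = -1)
s(E, X) = 1 (s(E, X) = -1*(-1) = 1)
w(p) = 1
w(0)*(-1*(-11) - 12) = 1*(-1*(-11) - 12) = 1*(11 - 12) = 1*(-1) = -1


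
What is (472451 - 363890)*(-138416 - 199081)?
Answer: -36639011817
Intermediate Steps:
(472451 - 363890)*(-138416 - 199081) = 108561*(-337497) = -36639011817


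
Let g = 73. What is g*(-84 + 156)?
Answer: 5256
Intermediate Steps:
g*(-84 + 156) = 73*(-84 + 156) = 73*72 = 5256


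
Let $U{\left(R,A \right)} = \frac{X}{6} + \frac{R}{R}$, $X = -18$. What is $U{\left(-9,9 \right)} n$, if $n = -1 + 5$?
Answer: $-8$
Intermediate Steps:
$n = 4$
$U{\left(R,A \right)} = -2$ ($U{\left(R,A \right)} = - \frac{18}{6} + \frac{R}{R} = \left(-18\right) \frac{1}{6} + 1 = -3 + 1 = -2$)
$U{\left(-9,9 \right)} n = \left(-2\right) 4 = -8$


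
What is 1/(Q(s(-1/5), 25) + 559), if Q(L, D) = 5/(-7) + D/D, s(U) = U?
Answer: 7/3915 ≈ 0.0017880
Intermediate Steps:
Q(L, D) = 2/7 (Q(L, D) = 5*(-1/7) + 1 = -5/7 + 1 = 2/7)
1/(Q(s(-1/5), 25) + 559) = 1/(2/7 + 559) = 1/(3915/7) = 7/3915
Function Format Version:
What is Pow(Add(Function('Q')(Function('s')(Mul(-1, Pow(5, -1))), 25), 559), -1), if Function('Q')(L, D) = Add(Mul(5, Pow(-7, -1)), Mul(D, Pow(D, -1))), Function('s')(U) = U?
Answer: Rational(7, 3915) ≈ 0.0017880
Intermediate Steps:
Function('Q')(L, D) = Rational(2, 7) (Function('Q')(L, D) = Add(Mul(5, Rational(-1, 7)), 1) = Add(Rational(-5, 7), 1) = Rational(2, 7))
Pow(Add(Function('Q')(Function('s')(Mul(-1, Pow(5, -1))), 25), 559), -1) = Pow(Add(Rational(2, 7), 559), -1) = Pow(Rational(3915, 7), -1) = Rational(7, 3915)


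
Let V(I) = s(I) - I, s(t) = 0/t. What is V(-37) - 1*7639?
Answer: -7602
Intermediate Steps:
s(t) = 0
V(I) = -I (V(I) = 0 - I = -I)
V(-37) - 1*7639 = -1*(-37) - 1*7639 = 37 - 7639 = -7602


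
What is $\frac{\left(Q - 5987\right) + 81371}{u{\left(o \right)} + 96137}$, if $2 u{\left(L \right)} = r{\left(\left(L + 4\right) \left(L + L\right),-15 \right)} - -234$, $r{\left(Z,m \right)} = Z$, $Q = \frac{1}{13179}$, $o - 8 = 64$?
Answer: $\frac{52288723}{70560366} \approx 0.74105$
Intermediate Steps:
$o = 72$ ($o = 8 + 64 = 72$)
$Q = \frac{1}{13179} \approx 7.5878 \cdot 10^{-5}$
$u{\left(L \right)} = 117 + L \left(4 + L\right)$ ($u{\left(L \right)} = \frac{\left(L + 4\right) \left(L + L\right) - -234}{2} = \frac{\left(4 + L\right) 2 L + 234}{2} = \frac{2 L \left(4 + L\right) + 234}{2} = \frac{234 + 2 L \left(4 + L\right)}{2} = 117 + L \left(4 + L\right)$)
$\frac{\left(Q - 5987\right) + 81371}{u{\left(o \right)} + 96137} = \frac{\left(\frac{1}{13179} - 5987\right) + 81371}{\left(117 + 72 \left(4 + 72\right)\right) + 96137} = \frac{- \frac{78902672}{13179} + 81371}{\left(117 + 72 \cdot 76\right) + 96137} = \frac{993485737}{13179 \left(\left(117 + 5472\right) + 96137\right)} = \frac{993485737}{13179 \left(5589 + 96137\right)} = \frac{993485737}{13179 \cdot 101726} = \frac{993485737}{13179} \cdot \frac{1}{101726} = \frac{52288723}{70560366}$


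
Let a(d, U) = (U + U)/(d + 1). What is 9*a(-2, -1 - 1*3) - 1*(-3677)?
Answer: 3749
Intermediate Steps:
a(d, U) = 2*U/(1 + d) (a(d, U) = (2*U)/(1 + d) = 2*U/(1 + d))
9*a(-2, -1 - 1*3) - 1*(-3677) = 9*(2*(-1 - 1*3)/(1 - 2)) - 1*(-3677) = 9*(2*(-1 - 3)/(-1)) + 3677 = 9*(2*(-4)*(-1)) + 3677 = 9*8 + 3677 = 72 + 3677 = 3749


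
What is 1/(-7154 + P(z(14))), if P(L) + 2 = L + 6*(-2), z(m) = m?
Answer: -1/7154 ≈ -0.00013978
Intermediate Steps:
P(L) = -14 + L (P(L) = -2 + (L + 6*(-2)) = -2 + (L - 12) = -2 + (-12 + L) = -14 + L)
1/(-7154 + P(z(14))) = 1/(-7154 + (-14 + 14)) = 1/(-7154 + 0) = 1/(-7154) = -1/7154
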